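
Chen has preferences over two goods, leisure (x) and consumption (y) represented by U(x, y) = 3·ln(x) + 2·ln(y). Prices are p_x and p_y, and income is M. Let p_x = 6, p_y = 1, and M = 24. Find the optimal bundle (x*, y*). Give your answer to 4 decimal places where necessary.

Tangency: MRS = (3/2)·y/x = p_x/p_y.
So 3·p_y·y = 2·p_x·x; combined with the budget, a share 0.6 of income goes to x.
Demand: x*(p_x,p_y,M) = 0.6·M/p_x and y* = 0.4·M/p_y.
At p_x=6, p_y=1, M=24: x* = 0.6·24/6 = 2.4, y* = 9.6.

x* = 2.4, y* = 9.6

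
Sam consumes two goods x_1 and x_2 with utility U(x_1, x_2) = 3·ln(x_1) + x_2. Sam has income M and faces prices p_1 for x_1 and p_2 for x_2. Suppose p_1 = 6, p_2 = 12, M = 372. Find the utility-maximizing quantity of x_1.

MU_x_1 = 3/x_1, MU_x_2 = 1. Tangency: 3/x_1 = p_1/p_2.
So x_1*(p_1,p_2) = 3·p_2/p_1, independent of income; and x_2* = (M − 3·p_2)/p_2.
At the given prices: x_1* = 3·12/6 = 6.

x_1* = 6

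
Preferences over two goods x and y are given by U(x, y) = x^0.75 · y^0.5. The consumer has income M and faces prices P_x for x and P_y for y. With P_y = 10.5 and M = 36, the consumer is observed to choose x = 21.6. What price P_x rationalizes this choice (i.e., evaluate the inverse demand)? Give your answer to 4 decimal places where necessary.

P_x = 1

The MRS is (3/2)·y/x. Set MRS = P_x/P_y.
Rearranging, P_y·y = (2/3)·P_x·x. Substituting into the budget gives P_x·x·(1 + (2/3)) = M.
Demand: x*(P_x,P_y,M) = 0.6·M/P_x and y* = 0.4·M/P_y.
Set x* = 21.6 in the demand function and solve for P_x: P_x = 1.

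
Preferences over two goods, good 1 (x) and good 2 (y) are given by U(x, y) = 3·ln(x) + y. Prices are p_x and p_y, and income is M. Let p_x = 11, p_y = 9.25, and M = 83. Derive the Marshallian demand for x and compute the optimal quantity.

x* = 2.5227

Set MRS = p_x/p_y: (3/x)/1 = p_x/p_y.
So x*(p_x,p_y) = 3·p_y/p_x, independent of income; and y* = (M − 3·p_y)/p_y.
At the given prices: x* = 3·9.25/11 = 2.5227.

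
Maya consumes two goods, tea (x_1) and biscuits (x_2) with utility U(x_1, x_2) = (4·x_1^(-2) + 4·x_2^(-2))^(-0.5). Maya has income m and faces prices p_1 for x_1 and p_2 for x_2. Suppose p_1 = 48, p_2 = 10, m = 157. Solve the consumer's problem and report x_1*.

Numerically x_2/x_1 = 1.686865, so x_1* = 157/(48 + 10·1.686865) = 2.4203.

x_1* = 2.4203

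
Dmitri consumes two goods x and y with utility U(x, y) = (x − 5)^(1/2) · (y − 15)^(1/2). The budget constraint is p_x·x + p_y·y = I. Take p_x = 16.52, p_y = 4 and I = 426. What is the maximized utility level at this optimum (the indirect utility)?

Let x' = x−5, y' = y−15. MRS = y'/x' = p_x/p_y.
Substituting into the budget: x* = 5 + 0.5·(I − 5·p_x − 15·p_y)/p_x, and y* = 15 + 0.5·(…)/p_y.
Discretionary income = 426 − 5·16.52 − 15·4 = 283.4; x* = 5 + 0.5·283.4/16.52 = 13.5775; y* = 15 + 0.5·283.4/4 = 50.425.
Utility at the optimum: U(13.5775, 50.425) = 17.4315.

V = 17.4315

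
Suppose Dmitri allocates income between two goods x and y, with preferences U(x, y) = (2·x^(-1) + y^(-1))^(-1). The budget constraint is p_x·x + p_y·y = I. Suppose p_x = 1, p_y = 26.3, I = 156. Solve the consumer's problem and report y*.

y* = 4.6494

From the CES first-order condition, 2·(y/x)^(2) = p_x/p_y.
Hence y/x = ((1/2)·p_x/p_y)^(1/(2)), i.e. raised to the 0.5 power.
Substitute y = (y/x)·x into the budget: x* = I/(p_x + p_y·(y/x)).
Numerically y/x = 0.137882, so x* = 156/(1 + 26.3·0.137882) = 33.7203 and y* = 0.137882·33.7203 = 4.6494.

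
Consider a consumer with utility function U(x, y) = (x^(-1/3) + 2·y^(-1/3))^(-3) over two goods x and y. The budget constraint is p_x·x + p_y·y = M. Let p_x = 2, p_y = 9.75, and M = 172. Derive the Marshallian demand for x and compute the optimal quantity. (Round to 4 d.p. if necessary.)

x* = 24.5785

MRS = MU_x/MU_y = (1/2)·(y/x)^(4/3). Set equal to p_x/p_y.
Solve for the ratio: y/x = [2·p_x/p_y]^(0.75).
Substitute y = (y/x)·x into the budget: x* = M/(p_x + p_y·(y/x)).
Numerically y/x = 0.512615, so x* = 172/(2 + 9.75·0.512615) = 24.5785.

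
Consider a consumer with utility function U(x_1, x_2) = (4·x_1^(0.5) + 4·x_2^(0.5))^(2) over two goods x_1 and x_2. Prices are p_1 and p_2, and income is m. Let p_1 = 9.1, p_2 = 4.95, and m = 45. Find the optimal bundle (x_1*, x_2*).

MU_x_1 ∝ 4·x_1^(-0.5), MU_x_2 ∝ 4·x_2^(-0.5), so MRS = (x_2/x_1)^(0.5) = p_1/p_2.
Hence x_2/x_1 = (p_1/p_2)^(1/(0.5)), i.e. raised to the 2 power.
Substitute x_2 = (x_2/x_1)·x_1 into the budget: x_1* = m/(p_1 + p_2·(x_2/x_1)).
Numerically x_2/x_1 = 3.379655, so x_1* = 45/(9.1 + 4.95·3.379655) = 1.7422 and x_2* = 3.379655·1.7422 = 5.8881.

x_1* = 1.7422, x_2* = 5.8881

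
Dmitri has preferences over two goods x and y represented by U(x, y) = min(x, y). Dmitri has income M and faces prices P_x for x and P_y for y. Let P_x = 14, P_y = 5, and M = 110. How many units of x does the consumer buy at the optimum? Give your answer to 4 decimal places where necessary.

x* = 5.7895

Here 14 + 5 = 19, giving x* = 5.7895.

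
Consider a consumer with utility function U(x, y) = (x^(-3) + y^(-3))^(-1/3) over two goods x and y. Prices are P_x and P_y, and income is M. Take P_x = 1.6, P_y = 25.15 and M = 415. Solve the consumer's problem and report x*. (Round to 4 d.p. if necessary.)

x* = 29.1619

MRS = MU_x/MU_y = (y/x)^(4). Set equal to P_x/P_y.
Hence y/x = (P_x/P_y)^(1/(4)), i.e. raised to the 0.25 power.
With the ratio pinned down, the budget gives x* = M/(P_x + P_y·(y/x)) and y* = (y/x)·x*.
Numerically y/x = 0.502222, so x* = 415/(1.6 + 25.15·0.502222) = 29.1619.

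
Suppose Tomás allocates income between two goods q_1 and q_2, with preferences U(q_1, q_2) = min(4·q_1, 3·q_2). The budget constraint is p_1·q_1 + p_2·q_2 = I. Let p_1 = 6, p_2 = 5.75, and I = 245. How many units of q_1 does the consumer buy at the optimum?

q_1* = 17.9268

With perfect complements, no substitution: consume in ratio q_1:q_2 = 3:4.
Budget: p_1·q_1 + p_2·(4/3)·q_1 = I, so (3·p_1 + 4·p_2)·q_1 = 3·I.
Demand: q_1*(p_1,p_2,I) = 3·I/(3·p_1 + 4·p_2), q_2* = 4·I/(3·p_1 + 4·p_2).
Here 3·6 + 4·5.75 = 41, giving q_1* = 17.9268.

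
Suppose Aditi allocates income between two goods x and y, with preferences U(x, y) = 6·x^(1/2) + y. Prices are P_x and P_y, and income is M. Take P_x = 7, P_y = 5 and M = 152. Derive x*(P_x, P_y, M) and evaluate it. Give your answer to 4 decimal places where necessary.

x* = 4.5918

Set MRS = P_x/P_y: 3·x^(−1/2) = P_x/P_y.
Thus x* = (3·P_y/P_x)² — independent of M — with the rest of income spent on y.
Plugging in: x* = (3·5/7)² = 4.5918.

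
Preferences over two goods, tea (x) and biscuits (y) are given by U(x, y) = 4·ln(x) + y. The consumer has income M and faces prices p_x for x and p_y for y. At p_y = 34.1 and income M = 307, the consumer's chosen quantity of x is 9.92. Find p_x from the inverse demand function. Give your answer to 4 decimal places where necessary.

Set MRS = p_x/p_y: (4/x)/1 = p_x/p_y.
So x*(p_x,p_y) = 4·p_y/p_x, independent of income; and y* = (M − 4·p_y)/p_y.
Set x* = 9.92 in the demand function and solve for p_x: p_x = 13.75.

p_x = 13.75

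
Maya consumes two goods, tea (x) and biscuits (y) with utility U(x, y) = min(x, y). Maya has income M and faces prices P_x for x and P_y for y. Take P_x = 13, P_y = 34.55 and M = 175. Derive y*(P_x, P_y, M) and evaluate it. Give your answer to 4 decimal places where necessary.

y* = 3.6803

With perfect complements, no substitution: consume in ratio x:y = 1:1.
Budget: P_x·x + P_y·x = M, so (P_x + P_y)·x = M.
Demand: x*(P_x,P_y,M) = M/(P_x + P_y), y* = M/(P_x + P_y).
Here 13 + 34.55 = 47.55, giving y* = 3.6803.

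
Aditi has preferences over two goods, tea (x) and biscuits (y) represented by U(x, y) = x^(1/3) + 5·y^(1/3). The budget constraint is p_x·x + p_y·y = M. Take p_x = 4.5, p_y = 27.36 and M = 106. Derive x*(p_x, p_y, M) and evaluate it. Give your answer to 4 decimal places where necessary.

MU_x ∝ x^(-2/3), MU_y ∝ 5·y^(-2/3), so MRS = (1/5)·(y/x)^(2/3) = p_x/p_y.
Hence y/x = (5·p_x/p_y)^(1/(2/3)), i.e. raised to the 1.5 power.
With the ratio pinned down, the budget gives x* = M/(p_x + p_y·(y/x)) and y* = (y/x)·x*.
Numerically y/x = 0.745761, so x* = 106/(4.5 + 27.36·0.745761) = 4.2563.

x* = 4.2563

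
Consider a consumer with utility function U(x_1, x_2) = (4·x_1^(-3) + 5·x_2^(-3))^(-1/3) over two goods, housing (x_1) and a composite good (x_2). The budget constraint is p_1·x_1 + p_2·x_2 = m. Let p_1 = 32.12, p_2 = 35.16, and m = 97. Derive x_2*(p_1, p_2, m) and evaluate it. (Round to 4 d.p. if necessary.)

x_2* = 1.4646

MU_x_1 ∝ 4·x_1^(-4), MU_x_2 ∝ 5·x_2^(-4), so MRS = (4/5)·(x_2/x_1)^(4) = p_1/p_2.
Hence x_2/x_1 = ((5/4)·p_1/p_2)^(1/(4)), i.e. raised to the 0.25 power.
Substitute x_2 = (x_2/x_1)·x_1 into the budget: x_1* = m/(p_1 + p_2·(x_2/x_1)).
Numerically x_2/x_1 = 1.033735, so x_1* = 97/(32.12 + 35.16·1.033735) = 1.4168 and x_2* = 1.033735·1.4168 = 1.4646.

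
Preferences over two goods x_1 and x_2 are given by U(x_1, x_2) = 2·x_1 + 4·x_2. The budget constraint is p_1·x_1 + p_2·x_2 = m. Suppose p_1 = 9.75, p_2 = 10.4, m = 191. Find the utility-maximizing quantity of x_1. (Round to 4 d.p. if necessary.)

x_2 gives more utility per dollar, so spend all income on x_2: x_2* = m/p_2, x_1* = 0.
Numerically: x_1* = 0, x_2* = 18.3654.

x_1* = 0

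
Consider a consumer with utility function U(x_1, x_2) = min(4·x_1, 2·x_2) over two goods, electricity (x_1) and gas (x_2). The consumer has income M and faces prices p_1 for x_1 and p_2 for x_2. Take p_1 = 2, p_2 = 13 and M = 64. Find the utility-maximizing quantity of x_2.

x_2* = 4.5714

With perfect complements, no substitution: consume in ratio x_1:x_2 = 2:4.
Budget: p_1·x_1 + p_2·2·x_1 = M, so (2·p_1 + 4·p_2)·x_1 = 2·M.
Demand: x_1*(p_1,p_2,M) = 2·M/(2·p_1 + 4·p_2), x_2* = 4·M/(2·p_1 + 4·p_2).
Here 2·2 + 4·13 = 56, giving x_2* = 4.5714.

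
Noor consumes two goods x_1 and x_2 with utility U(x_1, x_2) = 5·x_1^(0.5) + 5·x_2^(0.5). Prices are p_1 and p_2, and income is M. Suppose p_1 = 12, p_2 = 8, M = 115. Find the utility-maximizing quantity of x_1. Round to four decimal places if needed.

x_1* = 3.8333

With the ratio pinned down, the budget gives x_1* = M/(p_1 + p_2·(x_2/x_1)) and x_2* = (x_2/x_1)·x_1*.
Numerically x_2/x_1 = 2.25, so x_1* = 115/(12 + 8·2.25) = 3.8333.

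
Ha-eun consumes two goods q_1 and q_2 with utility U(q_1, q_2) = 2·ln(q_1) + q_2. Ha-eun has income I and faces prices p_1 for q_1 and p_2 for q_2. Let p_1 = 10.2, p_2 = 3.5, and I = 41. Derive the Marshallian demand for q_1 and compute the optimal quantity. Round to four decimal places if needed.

Set MRS = p_1/p_2: (2/q_1)/1 = p_1/p_2.
So q_1*(p_1,p_2) = 2·p_2/p_1, independent of income; and q_2* = (I − 2·p_2)/p_2.
At the given prices: q_1* = 2·3.5/10.2 = 0.6863.

q_1* = 0.6863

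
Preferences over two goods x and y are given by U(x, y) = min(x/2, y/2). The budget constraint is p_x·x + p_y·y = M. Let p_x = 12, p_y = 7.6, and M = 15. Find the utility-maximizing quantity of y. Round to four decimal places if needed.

y* = 0.7653

With perfect complements, no substitution: consume in ratio x:y = 2:2.
Budget: p_x·x + p_y·x = M, so (2·p_x + 2·p_y)·x = 2·M.
Demand: x*(p_x,p_y,M) = 2·M/(2·p_x + 2·p_y), y* = 2·M/(2·p_x + 2·p_y).
Here 2·12 + 2·7.6 = 39.2, giving y* = 0.7653.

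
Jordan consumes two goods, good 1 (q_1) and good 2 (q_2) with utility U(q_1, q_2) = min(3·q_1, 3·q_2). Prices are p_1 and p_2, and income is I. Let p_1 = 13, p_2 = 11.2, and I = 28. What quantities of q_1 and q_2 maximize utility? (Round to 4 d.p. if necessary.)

q_1* = 1.157, q_2* = 1.157

Leontief preferences: the optimum is at the kink where q_1/3 = q_2/3, i.e. q_2 = q_1.
Budget: p_1·q_1 + p_2·q_1 = I, so (3·p_1 + 3·p_2)·q_1 = 3·I.
Demand: q_1*(p_1,p_2,I) = 3·I/(3·p_1 + 3·p_2), q_2* = 3·I/(3·p_1 + 3·p_2).
Here 3·13 + 3·11.2 = 72.6, giving q_1* = 1.157 and q_2* = 1.157.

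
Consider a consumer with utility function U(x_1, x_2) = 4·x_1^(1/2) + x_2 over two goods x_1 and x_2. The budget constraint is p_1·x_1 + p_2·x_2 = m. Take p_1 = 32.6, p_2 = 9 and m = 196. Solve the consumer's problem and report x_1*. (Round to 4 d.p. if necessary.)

x_1* = 0.3049

MU_x_1 = 2/√x_1, MU_x_2 = 1. Tangency: 2/√x_1 = p_1/p_2.
Solve: √x_1 = 2·p_2/p_1, so x_1*(p_1,p_2) = (2·p_2/p_1)², and x_2* = (m − p_1·x_1*)/p_2.
Plugging in: x_1* = (2·9/32.6)² = 0.3049.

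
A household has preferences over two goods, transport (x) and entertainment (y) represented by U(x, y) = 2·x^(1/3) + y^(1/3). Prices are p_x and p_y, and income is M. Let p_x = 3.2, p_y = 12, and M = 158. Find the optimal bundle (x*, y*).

MRS = MU_x/MU_y = 2·(y/x)^(2/3). Set equal to p_x/p_y.
Solve for the ratio: y/x = [(1/2)·p_x/p_y]^(1.5).
Substitute y = (y/x)·x into the budget: x* = M/(p_x + p_y·(y/x)).
Numerically y/x = 0.048686, so x* = 158/(3.2 + 12·0.048686) = 41.7521 and y* = 0.048686·41.7521 = 2.0328.

x* = 41.7521, y* = 2.0328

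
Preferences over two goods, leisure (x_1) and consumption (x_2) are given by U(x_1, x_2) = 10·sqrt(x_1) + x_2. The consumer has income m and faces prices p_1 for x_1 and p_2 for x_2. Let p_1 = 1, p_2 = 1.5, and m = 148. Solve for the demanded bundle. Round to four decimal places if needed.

x_1* = 56.25, x_2* = 61.1667

Thus x_1* = (5·p_2/p_1)² — independent of m — with the rest of income spent on x_2.
Plugging in: x_1* = (5·1.5/1)² = 56.25, x_2* = 61.1667.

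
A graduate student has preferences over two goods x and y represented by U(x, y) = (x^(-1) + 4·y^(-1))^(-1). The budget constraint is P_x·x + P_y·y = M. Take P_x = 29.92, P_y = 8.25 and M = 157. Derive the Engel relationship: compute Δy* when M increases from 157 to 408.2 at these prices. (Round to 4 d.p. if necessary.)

Δy* = 15.5971

MU_x ∝ x^(-2), MU_y ∝ 4·y^(-2), so MRS = (1/4)·(y/x)^(2) = P_x/P_y.
Hence y/x = (4·P_x/P_y)^(1/(2)), i.e. raised to the 0.5 power.
Substitute y = (y/x)·x into the budget: x* = M/(P_x + P_y·(y/x)).
Numerically y/x = 3.808762, so x* = 157/(29.92 + 8.25·3.808762) = 2.5594 and y* = 3.808762·2.5594 = 9.7482.
At M' = 408.2: y* = 25.3453. Change: 25.3453 − 9.7482 = 15.5971.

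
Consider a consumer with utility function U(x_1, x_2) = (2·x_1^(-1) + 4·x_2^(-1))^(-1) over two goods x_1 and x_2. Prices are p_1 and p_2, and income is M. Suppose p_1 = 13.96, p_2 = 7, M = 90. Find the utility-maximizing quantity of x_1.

From the CES first-order condition, (1/2)·(x_2/x_1)^(2) = p_1/p_2.
Hence x_2/x_1 = (2·p_1/p_2)^(1/(2)), i.e. raised to the 0.5 power.
Substitute x_2 = (x_2/x_1)·x_1 into the budget: x_1* = M/(p_1 + p_2·(x_2/x_1)).
Numerically x_2/x_1 = 1.997141, so x_1* = 90/(13.96 + 7·1.997141) = 3.2212.

x_1* = 3.2212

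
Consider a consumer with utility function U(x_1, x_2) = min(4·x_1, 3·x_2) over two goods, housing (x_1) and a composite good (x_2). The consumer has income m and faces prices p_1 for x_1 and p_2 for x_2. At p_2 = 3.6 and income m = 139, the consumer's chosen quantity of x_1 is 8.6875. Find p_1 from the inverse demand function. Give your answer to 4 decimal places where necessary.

p_1 = 11.2

With perfect complements, no substitution: consume in ratio x_1:x_2 = 3:4.
Budget: p_1·x_1 + p_2·(4/3)·x_1 = m, so (3·p_1 + 4·p_2)·x_1 = 3·m.
Demand: x_1*(p_1,p_2,m) = 3·m/(3·p_1 + 4·p_2), x_2* = 4·m/(3·p_1 + 4·p_2).
Set x_1* = 8.6875 in the demand function and solve for p_1: p_1 = 11.2.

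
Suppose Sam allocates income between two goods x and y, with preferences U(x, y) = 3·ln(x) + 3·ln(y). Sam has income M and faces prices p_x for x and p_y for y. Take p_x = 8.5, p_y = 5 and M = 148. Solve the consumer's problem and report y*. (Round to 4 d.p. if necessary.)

y* = 14.8

Tangency: MRS = y/x = p_x/p_y.
Rearranging, p_y·y = p_x·x. Substituting into the budget gives p_x·x·(1 + 1) = M.
Demand: x*(p_x,p_y,M) = 0.5·M/p_x and y* = 0.5·M/p_y.
At p_x=8.5, p_y=5, M=148: y* = 0.5·148/5 = 14.8.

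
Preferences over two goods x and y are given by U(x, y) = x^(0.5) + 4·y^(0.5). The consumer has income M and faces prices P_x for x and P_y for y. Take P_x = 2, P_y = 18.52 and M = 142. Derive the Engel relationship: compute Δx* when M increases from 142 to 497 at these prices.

From the CES first-order condition, (1/4)·(y/x)^(0.5) = P_x/P_y.
Hence y/x = (4·P_x/P_y)^(1/(0.5)), i.e. raised to the 2 power.
With the ratio pinned down, the budget gives x* = M/(P_x + P_y·(y/x)) and y* = (y/x)·x*.
Numerically y/x = 0.186594, so x* = 142/(2 + 18.52·0.186594) = 26.0277.
At M' = 497: x* = 91.097. Change: 91.097 − 26.0277 = 65.0693.

Δx* = 65.0693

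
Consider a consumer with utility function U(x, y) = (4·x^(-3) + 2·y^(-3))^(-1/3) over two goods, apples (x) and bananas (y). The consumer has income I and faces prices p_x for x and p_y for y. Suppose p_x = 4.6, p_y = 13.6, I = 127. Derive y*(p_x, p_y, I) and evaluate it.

y* = 6.1137

Substitute y = (y/x)·x into the budget: x* = I/(p_x + p_y·(y/x)).
Numerically y/x = 0.641279, so x* = 127/(4.6 + 13.6·0.641279) = 9.5335 and y* = 0.641279·9.5335 = 6.1137.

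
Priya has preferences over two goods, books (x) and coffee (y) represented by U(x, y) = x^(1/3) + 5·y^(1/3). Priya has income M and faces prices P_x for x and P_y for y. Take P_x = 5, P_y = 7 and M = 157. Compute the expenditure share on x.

share on x = 0.0957

From the CES first-order condition, (1/5)·(y/x)^(2/3) = P_x/P_y.
Hence y/x = (5·P_x/P_y)^(1/(2/3)), i.e. raised to the 1.5 power.
With the ratio pinned down, the budget gives x* = M/(P_x + P_y·(y/x)) and y* = (y/x)·x*.
Numerically y/x = 6.749366, so x* = 157/(5 + 7·6.749366) = 3.005 and y* = 6.749366·3.005 = 20.2821.
Expenditure on x: 5·3.005 = 15.0252; share = 0.0957.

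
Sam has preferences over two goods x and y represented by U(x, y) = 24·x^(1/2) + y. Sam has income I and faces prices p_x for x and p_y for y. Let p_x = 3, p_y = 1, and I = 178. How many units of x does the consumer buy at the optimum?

x* = 16

Set MRS = p_x/p_y: 12·x^(−1/2) = p_x/p_y.
Solve: √x = 12·p_y/p_x, so x*(p_x,p_y) = (12·p_y/p_x)², and y* = (I − p_x·x*)/p_y.
Plugging in: x* = (12·1/3)² = 16.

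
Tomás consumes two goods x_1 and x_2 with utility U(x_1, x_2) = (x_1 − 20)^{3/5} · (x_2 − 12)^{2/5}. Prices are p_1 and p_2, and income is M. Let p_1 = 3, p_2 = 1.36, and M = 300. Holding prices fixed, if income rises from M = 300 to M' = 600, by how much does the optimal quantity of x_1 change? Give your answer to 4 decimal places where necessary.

This is Cobb-Douglas in (x_1−20, x_2−12): tangency gives 0.6·p_2·(x_2−12) = 0.4·p_1·(x_1−20).
Substituting into the budget: x_1* = 20 + 0.6·(M − 20·p_1 − 12·p_2)/p_1, and x_2* = 12 + 0.4·(…)/p_2.
Discretionary income = 300 − 20·3 − 12·1.36 = 223.68; x_1* = 20 + 0.6·223.68/3 = 64.736.
At M' = 600: x_1* = 124.736. Change: 124.736 − 64.736 = 60.

Δx_1* = 60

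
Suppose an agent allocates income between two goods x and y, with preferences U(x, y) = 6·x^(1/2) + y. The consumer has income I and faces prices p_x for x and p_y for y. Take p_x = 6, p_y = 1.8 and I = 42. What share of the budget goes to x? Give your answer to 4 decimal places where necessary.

share on x = 0.1157

Set MRS = p_x/p_y: 3·x^(−1/2) = p_x/p_y.
Thus x* = (3·p_y/p_x)² — independent of I — with the rest of income spent on y.
Plugging in: x* = (3·1.8/6)² = 0.81, y* = 20.6333.
Expenditure on x: 6·0.81 = 4.86; share = 0.1157.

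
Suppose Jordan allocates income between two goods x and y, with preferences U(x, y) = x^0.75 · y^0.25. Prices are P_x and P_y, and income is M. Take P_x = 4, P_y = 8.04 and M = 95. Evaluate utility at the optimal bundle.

Demand: x*(P_x,P_y,M) = 0.75·M/P_x and y* = 0.25·M/P_y.
At P_x=4, P_y=8.04, M=95: x* = 0.75·95/4 = 17.8125, y* = 2.954.
Utility at the optimum: U(17.8125, 2.954) = 11.367.

V = 11.367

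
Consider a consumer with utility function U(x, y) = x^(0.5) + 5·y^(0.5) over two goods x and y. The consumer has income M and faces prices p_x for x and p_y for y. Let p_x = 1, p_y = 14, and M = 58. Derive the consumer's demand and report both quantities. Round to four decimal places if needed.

MU_x ∝ x^(-0.5), MU_y ∝ 5·y^(-0.5), so MRS = (1/5)·(y/x)^(0.5) = p_x/p_y.
Solve for the ratio: y/x = [5·p_x/p_y]^(2).
With the ratio pinned down, the budget gives x* = M/(p_x + p_y·(y/x)) and y* = (y/x)·x*.
Numerically y/x = 0.127551, so x* = 58/(1 + 14·0.127551) = 20.8205 and y* = 0.127551·20.8205 = 2.6557.

x* = 20.8205, y* = 2.6557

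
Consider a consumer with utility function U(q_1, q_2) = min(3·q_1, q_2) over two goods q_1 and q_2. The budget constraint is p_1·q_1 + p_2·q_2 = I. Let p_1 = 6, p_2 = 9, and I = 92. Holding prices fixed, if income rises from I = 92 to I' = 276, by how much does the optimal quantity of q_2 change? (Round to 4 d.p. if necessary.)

Δq_2* = 16.7273

Leontief preferences: the optimum is at the kink where q_1/1 = q_2/3, i.e. q_2 = 3·q_1.
Budget: p_1·q_1 + p_2·3·q_1 = I, so (p_1 + 3·p_2)·q_1 = I.
Demand: q_1*(p_1,p_2,I) = I/(p_1 + 3·p_2), q_2* = 3·I/(p_1 + 3·p_2).
Here 6 + 3·9 = 33, giving q_2* = 8.3636.
At I' = 276: q_2* = 25.0909. Change: 25.0909 − 8.3636 = 16.7273.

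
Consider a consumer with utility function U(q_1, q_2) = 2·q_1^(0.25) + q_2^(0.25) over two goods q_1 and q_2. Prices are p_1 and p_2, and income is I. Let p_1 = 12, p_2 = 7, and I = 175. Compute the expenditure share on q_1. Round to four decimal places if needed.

From the CES first-order condition, 2·(q_2/q_1)^(0.75) = p_1/p_2.
Hence q_2/q_1 = ((1/2)·p_1/p_2)^(1/(0.75)), i.e. raised to the 4/3 power.
Substitute q_2 = (q_2/q_1)·q_1 into the budget: q_1* = I/(p_1 + p_2·(q_2/q_1)).
Numerically q_2/q_1 = 0.814212, so q_1* = 175/(12 + 7·0.814212) = 9.8873 and q_2* = 0.814212·9.8873 = 8.0504.
Expenditure on q_1: 12·9.8873 = 118.6475; share = 0.678.

share on q_1 = 0.678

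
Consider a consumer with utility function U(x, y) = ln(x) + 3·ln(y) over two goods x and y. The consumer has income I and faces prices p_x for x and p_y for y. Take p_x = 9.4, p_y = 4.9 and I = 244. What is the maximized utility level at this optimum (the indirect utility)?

V = 12.7309

MU_x/MU_y = (y)/(3·x); tangency sets this equal to p_x/p_y.
Rearranging, p_y·y = 3·p_x·x. Substituting into the budget gives p_x·x·(1 + 3) = I.
Demand: x*(p_x,p_y,I) = 0.25·I/p_x and y* = 0.75·I/p_y.
At p_x=9.4, p_y=4.9, I=244: x* = 0.25·244/9.4 = 6.4894, y* = 37.3469.
Utility at the optimum: U(6.4894, 37.3469) = 12.7309.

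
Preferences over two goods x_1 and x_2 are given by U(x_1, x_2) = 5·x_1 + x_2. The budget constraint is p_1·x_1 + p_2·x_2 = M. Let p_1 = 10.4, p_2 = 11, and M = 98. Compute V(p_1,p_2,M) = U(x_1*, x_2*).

x_1 gives more utility per dollar, so spend all income on x_1: x_1* = M/p_1, x_2* = 0.
Numerically: x_1* = 9.4231, x_2* = 0.
Utility at the optimum: U(9.4231, 0) = 47.1154.

V = 47.1154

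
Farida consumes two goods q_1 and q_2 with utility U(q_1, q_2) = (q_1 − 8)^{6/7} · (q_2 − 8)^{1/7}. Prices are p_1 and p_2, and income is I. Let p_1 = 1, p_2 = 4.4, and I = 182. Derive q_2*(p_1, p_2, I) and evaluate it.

This is Cobb-Douglas in (q_1−8, q_2−8): tangency gives 6/7·p_2·(q_2−8) = 1/7·p_1·(q_1−8).
Substituting into the budget: q_1* = 8 + 6/7·(I − 8·p_1 − 8·p_2)/p_1, and q_2* = 8 + 1/7·(…)/p_2.
Discretionary income = 182 − 8·1 − 8·4.4 = 138.8; q_2* = 8 + 1/7·138.8/4.4 = 12.5065.

q_2* = 12.5065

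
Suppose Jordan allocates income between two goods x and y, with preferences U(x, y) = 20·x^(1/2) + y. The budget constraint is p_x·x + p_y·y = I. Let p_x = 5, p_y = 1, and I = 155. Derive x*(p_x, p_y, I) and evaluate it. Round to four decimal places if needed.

x* = 4

Plugging in: x* = (10·1/5)² = 4.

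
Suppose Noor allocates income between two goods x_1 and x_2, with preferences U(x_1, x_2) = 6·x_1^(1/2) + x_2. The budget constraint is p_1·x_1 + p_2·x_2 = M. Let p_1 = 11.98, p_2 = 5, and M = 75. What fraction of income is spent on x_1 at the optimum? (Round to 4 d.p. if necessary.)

share on x_1 = 0.2504

Set MRS = p_1/p_2: 3·x_1^(−1/2) = p_1/p_2.
Solve: √x_1 = 3·p_2/p_1, so x_1*(p_1,p_2) = (3·p_2/p_1)², and x_2* = (M − p_1·x_1*)/p_2.
Plugging in: x_1* = (3·5/11.98)² = 1.5677, x_2* = 11.2437.
Expenditure on x_1: 11.98·1.5677 = 18.7813; share = 0.2504.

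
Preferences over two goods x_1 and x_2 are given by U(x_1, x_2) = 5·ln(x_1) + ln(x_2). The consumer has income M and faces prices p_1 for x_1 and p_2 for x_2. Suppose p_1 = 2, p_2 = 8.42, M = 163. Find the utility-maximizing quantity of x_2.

x_2* = 3.2264

MU_x_1/MU_x_2 = (5·x_2)/(x_1); tangency sets this equal to p_1/p_2.
Rearranging, p_2·x_2 = (1/5)·p_1·x_1. Substituting into the budget gives p_1·x_1·(1 + (1/5)) = M.
Demand: x_1*(p_1,p_2,M) = 5/6·M/p_1 and x_2* = 1/6·M/p_2.
At p_1=2, p_2=8.42, M=163: x_2* = 1/6·163/8.42 = 3.2264.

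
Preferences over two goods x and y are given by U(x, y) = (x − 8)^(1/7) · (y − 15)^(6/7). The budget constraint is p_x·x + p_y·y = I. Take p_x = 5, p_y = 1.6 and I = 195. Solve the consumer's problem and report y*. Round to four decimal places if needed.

MRS = (1/6)·(y−15)/(x−8). Tangency with p_x/p_y gives y−15 = 6·(p_x/p_y)·(x−8).
Substituting into the budget: x* = 8 + 1/7·(I − 8·p_x − 15·p_y)/p_x, and y* = 15 + 6/7·(…)/p_y.
Discretionary income = 195 − 8·5 − 15·1.6 = 131; y* = 15 + 6/7·131/1.6 = 85.1786.

y* = 85.1786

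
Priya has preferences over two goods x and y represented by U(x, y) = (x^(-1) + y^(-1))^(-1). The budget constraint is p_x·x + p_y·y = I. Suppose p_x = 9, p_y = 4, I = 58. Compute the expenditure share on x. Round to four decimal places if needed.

share on x = 0.6

MU_x ∝ x^(-2), MU_y ∝ y^(-2), so MRS = (y/x)^(2) = p_x/p_y.
Solve for the ratio: y/x = [p_x/p_y]^(0.5).
Substitute y = (y/x)·x into the budget: x* = I/(p_x + p_y·(y/x)).
Numerically y/x = 1.5, so x* = 58/(9 + 4·1.5) = 3.8667 and y* = 1.5·3.8667 = 5.8.
Expenditure on x: 9·3.8667 = 34.8; share = 0.6.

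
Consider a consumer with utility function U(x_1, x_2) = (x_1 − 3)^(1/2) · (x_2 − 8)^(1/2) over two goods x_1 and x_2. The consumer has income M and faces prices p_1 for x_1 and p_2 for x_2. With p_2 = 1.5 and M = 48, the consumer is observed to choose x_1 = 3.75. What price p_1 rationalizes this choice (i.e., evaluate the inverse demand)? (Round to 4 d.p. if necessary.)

p_1 = 8

Let x_1' = x_1−3, x_2' = x_2−8. MRS = x_2'/x_1' = p_1/p_2.
Substituting into the budget: x_1* = 3 + 0.5·(M − 3·p_1 − 8·p_2)/p_1, and x_2* = 8 + 0.5·(…)/p_2.
Set x_1* = 3.75 in the demand function and solve for p_1: p_1 = 8.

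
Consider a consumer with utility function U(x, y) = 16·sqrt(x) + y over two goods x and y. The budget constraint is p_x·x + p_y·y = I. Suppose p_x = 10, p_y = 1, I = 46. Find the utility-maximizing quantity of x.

x* = 0.64

Set MRS = p_x/p_y: 8·x^(−1/2) = p_x/p_y.
Thus x* = (8·p_y/p_x)² — independent of I — with the rest of income spent on y.
Plugging in: x* = (8·1/10)² = 0.64.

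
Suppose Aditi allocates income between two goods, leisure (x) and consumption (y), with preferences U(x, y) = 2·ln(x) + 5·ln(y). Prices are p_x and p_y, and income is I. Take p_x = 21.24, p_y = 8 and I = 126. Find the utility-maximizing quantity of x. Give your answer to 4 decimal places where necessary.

MU_x/MU_y = (2·y)/(5·x); tangency sets this equal to p_x/p_y.
So 2·p_y·y = 5·p_x·x; combined with the budget, a share 2/7 of income goes to x.
Demand: x*(p_x,p_y,I) = 2/7·I/p_x and y* = 5/7·I/p_y.
At p_x=21.24, p_y=8, I=126: x* = 2/7·126/21.24 = 1.6949.

x* = 1.6949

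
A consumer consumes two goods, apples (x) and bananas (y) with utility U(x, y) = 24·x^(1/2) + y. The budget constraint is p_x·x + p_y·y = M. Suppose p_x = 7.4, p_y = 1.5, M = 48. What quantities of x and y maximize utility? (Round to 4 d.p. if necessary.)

Utility is quasi-linear in y; the FOC for x is 12/√x = p_x/p_y.
Solve: √x = 12·p_y/p_x, so x*(p_x,p_y) = (12·p_y/p_x)², and y* = (M − p_x·x*)/p_y.
Plugging in: x* = (12·1.5/7.4)² = 5.9167, y* = 2.8108.

x* = 5.9167, y* = 2.8108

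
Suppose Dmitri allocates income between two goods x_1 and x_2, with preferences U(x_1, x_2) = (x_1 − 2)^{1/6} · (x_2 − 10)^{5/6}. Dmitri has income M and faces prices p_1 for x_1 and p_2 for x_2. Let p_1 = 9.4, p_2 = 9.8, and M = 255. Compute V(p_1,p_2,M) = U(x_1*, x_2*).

This is Cobb-Douglas in (x_1−2, x_2−10): tangency gives 1/6·p_2·(x_2−10) = 5/6·p_1·(x_1−2).
After buying the subsistence bundle (2, 10), a share 1/6 of the remaining income goes to x_1: x_1* = 2 + 1/6·(M − 2p_1 − 10p_2)/p_1.
Discretionary income = 255 − 2·9.4 − 10·9.8 = 138.2; x_1* = 2 + 1/6·138.2/9.4 = 4.4504; x_2* = 10 + 5/6·138.2/9.8 = 21.7517.
Utility at the optimum: U(4.4504, 21.7517) = 9.0494.

V = 9.0494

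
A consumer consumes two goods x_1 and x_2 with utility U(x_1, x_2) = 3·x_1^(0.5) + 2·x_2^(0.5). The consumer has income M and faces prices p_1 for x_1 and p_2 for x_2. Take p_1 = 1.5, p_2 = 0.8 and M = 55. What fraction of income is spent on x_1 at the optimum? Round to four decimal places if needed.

Substitute x_2 = (x_2/x_1)·x_1 into the budget: x_1* = M/(p_1 + p_2·(x_2/x_1)).
Numerically x_2/x_1 = 1.5625, so x_1* = 55/(1.5 + 0.8·1.5625) = 20 and x_2* = 1.5625·20 = 31.25.
Expenditure on x_1: 1.5·20 = 30; share = 0.5455.

share on x_1 = 0.5455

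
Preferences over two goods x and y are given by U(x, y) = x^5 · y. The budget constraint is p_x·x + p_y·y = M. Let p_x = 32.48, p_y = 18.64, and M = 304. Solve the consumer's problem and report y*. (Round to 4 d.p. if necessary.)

y* = 2.7182

The MRS is 5·y/x. Set MRS = p_x/p_y.
Rearranging, p_y·y = (1/5)·p_x·x. Substituting into the budget gives p_x·x·(1 + (1/5)) = M.
Demand: x*(p_x,p_y,M) = 5/6·M/p_x and y* = 1/6·M/p_y.
At p_x=32.48, p_y=18.64, M=304: y* = 1/6·304/18.64 = 2.7182.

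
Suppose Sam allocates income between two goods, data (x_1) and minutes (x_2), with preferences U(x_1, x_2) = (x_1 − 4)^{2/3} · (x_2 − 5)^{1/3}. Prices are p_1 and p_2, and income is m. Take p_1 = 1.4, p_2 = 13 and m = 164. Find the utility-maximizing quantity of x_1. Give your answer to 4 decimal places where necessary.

x_1* = 48.4762

MRS = 2·(x_2−5)/(x_1−4). Tangency with p_1/p_2 gives x_2−5 = (1/2)·(p_1/p_2)·(x_1−4).
Substituting into the budget: x_1* = 4 + 2/3·(m − 4·p_1 − 5·p_2)/p_1, and x_2* = 5 + 1/3·(…)/p_2.
Discretionary income = 164 − 4·1.4 − 5·13 = 93.4; x_1* = 4 + 2/3·93.4/1.4 = 48.4762.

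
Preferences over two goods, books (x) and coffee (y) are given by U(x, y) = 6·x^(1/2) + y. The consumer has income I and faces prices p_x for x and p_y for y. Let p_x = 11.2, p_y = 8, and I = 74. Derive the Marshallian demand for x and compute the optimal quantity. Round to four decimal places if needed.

MU_x = 3/√x, MU_y = 1. Tangency: 3/√x = p_x/p_y.
Thus x* = (3·p_y/p_x)² — independent of I — with the rest of income spent on y.
Plugging in: x* = (3·8/11.2)² = 4.5918.

x* = 4.5918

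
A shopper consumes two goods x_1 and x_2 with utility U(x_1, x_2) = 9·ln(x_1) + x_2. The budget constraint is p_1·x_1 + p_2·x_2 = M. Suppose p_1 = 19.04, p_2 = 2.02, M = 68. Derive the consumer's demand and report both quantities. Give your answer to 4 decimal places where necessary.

x_1* = 0.9548, x_2* = 24.6634

Set MRS = p_1/p_2: (9/x_1)/1 = p_1/p_2.
So x_1*(p_1,p_2) = 9·p_2/p_1, independent of income; and x_2* = (M − 9·p_2)/p_2.
At the given prices: x_1* = 9·2.02/19.04 = 0.9548, and x_2* = 24.6634.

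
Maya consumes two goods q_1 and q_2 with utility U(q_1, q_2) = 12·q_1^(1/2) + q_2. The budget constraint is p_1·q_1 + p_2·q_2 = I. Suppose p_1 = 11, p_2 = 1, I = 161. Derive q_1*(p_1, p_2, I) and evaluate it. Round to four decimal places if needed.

Plugging in: q_1* = (6·1/11)² = 0.2975.

q_1* = 0.2975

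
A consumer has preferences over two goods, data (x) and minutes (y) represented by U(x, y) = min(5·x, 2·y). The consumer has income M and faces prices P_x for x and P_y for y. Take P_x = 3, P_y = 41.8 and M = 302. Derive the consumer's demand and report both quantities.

x* = 2.8093, y* = 7.0233

Leontief preferences: the optimum is at the kink where x/2 = y/5, i.e. y = (5/2)·x.
Budget: P_x·x + P_y·(5/2)·x = M, so (2·P_x + 5·P_y)·x = 2·M.
Demand: x*(P_x,P_y,M) = 2·M/(2·P_x + 5·P_y), y* = 5·M/(2·P_x + 5·P_y).
Here 2·3 + 5·41.8 = 215, giving x* = 2.8093 and y* = 7.0233.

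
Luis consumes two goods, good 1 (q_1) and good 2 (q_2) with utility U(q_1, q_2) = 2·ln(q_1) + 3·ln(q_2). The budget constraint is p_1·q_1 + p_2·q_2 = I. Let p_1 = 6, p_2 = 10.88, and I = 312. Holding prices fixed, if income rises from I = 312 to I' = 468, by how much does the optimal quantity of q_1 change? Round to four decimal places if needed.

Tangency: MRS = (2/3)·q_2/q_1 = p_1/p_2.
Rearranging, p_2·q_2 = (3/2)·p_1·q_1. Substituting into the budget gives p_1·q_1·(1 + (3/2)) = I.
Demand: q_1*(p_1,p_2,I) = 0.4·I/p_1 and q_2* = 0.6·I/p_2.
At p_1=6, p_2=10.88, I=312: q_1* = 0.4·312/6 = 20.8.
At I' = 468: q_1* = 31.2. Change: 31.2 − 20.8 = 10.4.

Δq_1* = 10.4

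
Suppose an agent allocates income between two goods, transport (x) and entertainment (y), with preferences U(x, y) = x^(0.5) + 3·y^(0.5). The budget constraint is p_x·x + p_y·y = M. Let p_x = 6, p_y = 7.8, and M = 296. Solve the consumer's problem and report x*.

With the ratio pinned down, the budget gives x* = M/(p_x + p_y·(y/x)) and y* = (y/x)·x*.
Numerically y/x = 5.325444, so x* = 296/(6 + 7.8·5.325444) = 6.2265.

x* = 6.2265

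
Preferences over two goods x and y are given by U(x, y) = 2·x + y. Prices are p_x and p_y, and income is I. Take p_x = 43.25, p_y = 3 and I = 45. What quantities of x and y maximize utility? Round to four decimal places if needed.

Linear utility — the consumer picks whichever good has higher MU/price: 2/43.25 = 0.0462 vs 1/3 = 0.3333.
y gives more utility per dollar, so spend all income on y: y* = I/p_y, x* = 0.
Numerically: x* = 0, y* = 15.

x* = 0, y* = 15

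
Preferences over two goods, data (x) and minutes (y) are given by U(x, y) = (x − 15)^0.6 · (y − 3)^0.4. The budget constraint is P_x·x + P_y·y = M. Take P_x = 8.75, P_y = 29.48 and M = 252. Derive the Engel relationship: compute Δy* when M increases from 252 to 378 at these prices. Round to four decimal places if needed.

This is Cobb-Douglas in (x−15, y−3): tangency gives 0.6·P_y·(y−3) = 0.4·P_x·(x−15).
After buying the subsistence bundle (15, 3), a share 0.6 of the remaining income goes to x: x* = 15 + 0.6·(M − 15P_x − 3P_y)/P_x.
Discretionary income = 252 − 15·8.75 − 3·29.48 = 32.31; y* = 3 + 0.4·32.31/29.48 = 3.4384.
At M' = 378: y* = 5.148. Change: 5.148 − 3.4384 = 1.7096.

Δy* = 1.7096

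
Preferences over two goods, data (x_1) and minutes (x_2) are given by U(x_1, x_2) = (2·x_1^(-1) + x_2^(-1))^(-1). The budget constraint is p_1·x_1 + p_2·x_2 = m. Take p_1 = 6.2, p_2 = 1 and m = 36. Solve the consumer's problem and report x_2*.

x_2* = 7.9622

MRS = MU_x_1/MU_x_2 = 2·(x_2/x_1)^(2). Set equal to p_1/p_2.
Hence x_2/x_1 = ((1/2)·p_1/p_2)^(1/(2)), i.e. raised to the 0.5 power.
With the ratio pinned down, the budget gives x_1* = m/(p_1 + p_2·(x_2/x_1)) and x_2* = (x_2/x_1)·x_1*.
Numerically x_2/x_1 = 1.760682, so x_1* = 36/(6.2 + 1·1.760682) = 4.5222 and x_2* = 1.760682·4.5222 = 7.9622.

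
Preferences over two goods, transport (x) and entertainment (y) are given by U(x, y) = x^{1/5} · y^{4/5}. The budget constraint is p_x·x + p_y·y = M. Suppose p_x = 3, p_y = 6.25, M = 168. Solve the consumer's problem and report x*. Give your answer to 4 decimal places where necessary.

x* = 11.2

Tangency: MRS = (1/4)·y/x = p_x/p_y.
Rearranging, p_y·y = 4·p_x·x. Substituting into the budget gives p_x·x·(1 + 4) = M.
Demand: x*(p_x,p_y,M) = 0.2·M/p_x and y* = 0.8·M/p_y.
At p_x=3, p_y=6.25, M=168: x* = 0.2·168/3 = 11.2.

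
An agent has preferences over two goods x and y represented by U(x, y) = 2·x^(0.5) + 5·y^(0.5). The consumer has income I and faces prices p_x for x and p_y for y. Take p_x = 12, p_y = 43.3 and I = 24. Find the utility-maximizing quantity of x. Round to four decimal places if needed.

With the ratio pinned down, the budget gives x* = I/(p_x + p_y·(y/x)) and y* = (y/x)·x*.
Numerically y/x = 0.480028, so x* = 24/(12 + 43.3·0.480028) = 0.732.

x* = 0.732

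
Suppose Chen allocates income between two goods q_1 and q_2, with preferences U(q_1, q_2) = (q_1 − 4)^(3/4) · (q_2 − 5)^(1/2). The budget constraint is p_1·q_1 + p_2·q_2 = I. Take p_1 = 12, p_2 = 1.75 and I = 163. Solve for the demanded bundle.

q_1* = 9.3125, q_2* = 29.2857

Let q_1' = q_1−4, q_2' = q_2−5. MRS = (3/2)·q_2'/q_1' = p_1/p_2.
After buying the subsistence bundle (4, 5), a share 0.6 of the remaining income goes to q_1: q_1* = 4 + 0.6·(I − 4p_1 − 5p_2)/p_1.
Discretionary income = 163 − 4·12 − 5·1.75 = 106.25; q_1* = 4 + 0.6·106.25/12 = 9.3125; q_2* = 5 + 0.4·106.25/1.75 = 29.2857.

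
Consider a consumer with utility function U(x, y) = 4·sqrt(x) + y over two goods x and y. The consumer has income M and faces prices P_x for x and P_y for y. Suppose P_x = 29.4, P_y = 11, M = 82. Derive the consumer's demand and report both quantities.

x* = 0.56, y* = 5.9579

Utility is quasi-linear in y; the FOC for x is 2/√x = P_x/P_y.
Thus x* = (2·P_y/P_x)² — independent of M — with the rest of income spent on y.
Plugging in: x* = (2·11/29.4)² = 0.56, y* = 5.9579.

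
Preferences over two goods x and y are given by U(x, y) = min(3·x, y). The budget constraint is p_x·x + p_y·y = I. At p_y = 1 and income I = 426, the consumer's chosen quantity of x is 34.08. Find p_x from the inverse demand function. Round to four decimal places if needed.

With perfect complements, no substitution: consume in ratio x:y = 1:3.
Budget: p_x·x + p_y·3·x = I, so (p_x + 3·p_y)·x = I.
Demand: x*(p_x,p_y,I) = I/(p_x + 3·p_y), y* = 3·I/(p_x + 3·p_y).
Set x* = 34.08 in the demand function and solve for p_x: p_x = 9.5.

p_x = 9.5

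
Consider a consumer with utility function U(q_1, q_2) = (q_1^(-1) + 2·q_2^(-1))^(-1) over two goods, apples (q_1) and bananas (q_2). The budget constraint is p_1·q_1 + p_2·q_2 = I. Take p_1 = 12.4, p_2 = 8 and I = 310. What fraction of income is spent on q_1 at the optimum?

MRS = MU_q_1/MU_q_2 = (1/2)·(q_2/q_1)^(2). Set equal to p_1/p_2.
Solve for the ratio: q_2/q_1 = [2·p_1/p_2]^(0.5).
Substitute q_2 = (q_2/q_1)·q_1 into the budget: q_1* = I/(p_1 + p_2·(q_2/q_1)).
Numerically q_2/q_1 = 1.760682, so q_1* = 310/(12.4 + 8·1.760682) = 11.7045 and q_2* = 1.760682·11.7045 = 20.608.
Expenditure on q_1: 12.4·11.7045 = 145.1363; share = 0.4682.

share on q_1 = 0.4682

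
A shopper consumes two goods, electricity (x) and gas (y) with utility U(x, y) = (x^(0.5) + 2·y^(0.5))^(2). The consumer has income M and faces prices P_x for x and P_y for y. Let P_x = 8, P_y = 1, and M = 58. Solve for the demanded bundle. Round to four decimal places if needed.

MU_x ∝ x^(-0.5), MU_y ∝ 2·y^(-0.5), so MRS = (1/2)·(y/x)^(0.5) = P_x/P_y.
Hence y/x = (2·P_x/P_y)^(1/(0.5)), i.e. raised to the 2 power.
With the ratio pinned down, the budget gives x* = M/(P_x + P_y·(y/x)) and y* = (y/x)·x*.
Numerically y/x = 256, so x* = 58/(8 + 1·256) = 0.2197 and y* = 256·0.2197 = 56.2424.

x* = 0.2197, y* = 56.2424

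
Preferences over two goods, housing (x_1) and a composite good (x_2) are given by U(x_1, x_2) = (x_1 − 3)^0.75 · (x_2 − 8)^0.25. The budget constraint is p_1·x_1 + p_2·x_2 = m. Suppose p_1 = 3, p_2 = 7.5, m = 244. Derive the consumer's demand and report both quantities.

x_1* = 46.75, x_2* = 13.8333

MRS = 3·(x_2−8)/(x_1−3). Tangency with p_1/p_2 gives x_2−8 = (1/3)·(p_1/p_2)·(x_1−3).
After buying the subsistence bundle (3, 8), a share 0.75 of the remaining income goes to x_1: x_1* = 3 + 0.75·(m − 3p_1 − 8p_2)/p_1.
Discretionary income = 244 − 3·3 − 8·7.5 = 175; x_1* = 3 + 0.75·175/3 = 46.75; x_2* = 8 + 0.25·175/7.5 = 13.8333.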